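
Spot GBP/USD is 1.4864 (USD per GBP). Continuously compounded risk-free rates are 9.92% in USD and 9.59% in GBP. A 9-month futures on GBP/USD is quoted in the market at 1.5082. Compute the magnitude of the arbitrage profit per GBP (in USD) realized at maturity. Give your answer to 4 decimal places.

Fair futures: F* = S·e^(carry·T), with carry = (r_USD − r_GBP) = 0.0992 − 0.0959 = 0.0033
F* = 1.4864 · e^(0.0033 × 9/12) = 1.4864 · e^0.002475 = 1.4864 × 1.002478 = 1.4901
Market 1.5082 > fair 1.4901: forward overpriced → cash-and-carry (buy spot, short the forward).
At maturity, profit = |F_mkt − F*| = |1.5082 − 1.4901| = 0.0181 per GBP (in USD)

0.0181 per GBP (in USD)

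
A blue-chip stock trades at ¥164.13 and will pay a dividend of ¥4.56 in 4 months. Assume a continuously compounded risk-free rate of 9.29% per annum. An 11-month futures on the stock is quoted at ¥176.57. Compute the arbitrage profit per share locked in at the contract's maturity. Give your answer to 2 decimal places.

¥2.66 per share

PV(dividends) I = 4.56·e^(−0.0929·4/12) = 4.4210
Fair futures F* = (S − I)·e^(rT) = (164.13 − 4.4210)·e^0.085158 = 159.7090 × 1.088889 = 173.9054
Market ¥176.57 > fair 173.9054: forward overpriced → cash-and-carry (borrow at r, buy the stock and collect the dividends, short the forward).
Profit at T = |F_mkt − F*| = |176.57 − 173.9054| = ¥2.66 per share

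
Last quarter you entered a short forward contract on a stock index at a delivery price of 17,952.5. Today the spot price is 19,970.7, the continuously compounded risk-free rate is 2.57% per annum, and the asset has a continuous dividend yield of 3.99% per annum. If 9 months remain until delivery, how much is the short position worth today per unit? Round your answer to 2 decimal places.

Current fair forward for the remaining 9 months: F = S·e^((r − q)·T), (r − q) = 0.0257 − 0.0399 = -0.0142
F = 19970.7 · e^(-0.0142 × 9/12) = 19970.7 × 0.98940651 = 19759.1406
Value of long forward = (F − K)·e^(−rT) = (19759.1406 − 17952.5) · e^(−0.0257·9/12)
= 1806.6406 × 0.98090958 = 1772.15
Short position value = −(long value) = -1772.15

-1772.15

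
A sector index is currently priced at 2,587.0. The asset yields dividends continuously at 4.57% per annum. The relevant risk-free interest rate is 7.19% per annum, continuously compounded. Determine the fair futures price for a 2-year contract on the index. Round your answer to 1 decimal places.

F = S·e^((r − q)T) = 2587.0 · e^((0.0719 − 0.0457) × 2)
= 2587.0 · e^0.052400 = 2587.0 × 1.053797
F = 2,726.2

2,726.2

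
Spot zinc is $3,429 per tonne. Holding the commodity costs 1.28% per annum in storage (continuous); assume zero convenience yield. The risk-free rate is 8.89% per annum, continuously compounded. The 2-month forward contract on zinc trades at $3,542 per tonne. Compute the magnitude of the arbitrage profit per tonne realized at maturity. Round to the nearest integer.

Fair forward: F* = S·e^(carry·T), with carry = (r + u) = 0.0889 + 0.0128 = 0.1017
F* = 3429 · e^(0.1017 × 2/12) = 3429 · e^0.016950 = 3429 × 1.017094 = $3487.6153
Market $3542 > fair $3487.6153: forward overpriced → cash-and-carry (buy spot, short the forward).
At maturity, profit = |F_mkt − F*| = |3542 − 3487.6153| = $54 per tonne

$54 per tonne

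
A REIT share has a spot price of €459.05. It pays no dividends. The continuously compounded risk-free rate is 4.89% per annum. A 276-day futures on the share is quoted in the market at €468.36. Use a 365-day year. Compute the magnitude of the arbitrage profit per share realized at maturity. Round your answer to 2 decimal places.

€7.98 per share

Fair futures: F* = S·e^(carry·T), with carry = r = 0.0489
F* = 459.05 · e^(0.0489 × 276/365) = 459.05 · e^0.036976 = 459.05 × 1.037668 = €476.3415
Market €468.36 < fair €476.3415: forward underpriced → reverse cash-and-carry (short spot, go long the forward).
At maturity, profit = |F_mkt − F*| = |468.36 − 476.3415| = €7.98 per share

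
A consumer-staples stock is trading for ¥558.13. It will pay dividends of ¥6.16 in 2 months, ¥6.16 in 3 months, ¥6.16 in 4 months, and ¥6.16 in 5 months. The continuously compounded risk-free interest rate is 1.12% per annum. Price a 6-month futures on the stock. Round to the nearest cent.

¥536.57

PV(dividends) I = 6.16·e^(−0.0112·2/12) + 6.16·e^(−0.0112·3/12) + 6.16·e^(−0.0112·4/12) + 6.16·e^(−0.0112·5/12)
I = 6.1485 + 6.1428 + 6.1370 + 6.1313 = 24.5596
F = (S − I)·e^(rT) = (558.13 − 24.5596) · e^(0.0112·6/12)
= 533.5704 · e^0.005600 = 533.5704 × 1.005616 = ¥536.57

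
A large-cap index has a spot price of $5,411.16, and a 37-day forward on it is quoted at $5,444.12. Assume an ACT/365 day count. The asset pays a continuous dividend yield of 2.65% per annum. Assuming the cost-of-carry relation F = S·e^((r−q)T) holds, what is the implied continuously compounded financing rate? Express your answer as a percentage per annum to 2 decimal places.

8.64%

From F = S·e^((r−q)T): (r − q) = ln(F/S)/T
ln(5444.12/5411.16) = ln(1.006091) = 0.006073
(r − q) = 0.006073 / (37/365) = 0.059909
r = ln(F/S)/T + q = 0.059909 + 0.0265 = 0.086409
r = 8.64%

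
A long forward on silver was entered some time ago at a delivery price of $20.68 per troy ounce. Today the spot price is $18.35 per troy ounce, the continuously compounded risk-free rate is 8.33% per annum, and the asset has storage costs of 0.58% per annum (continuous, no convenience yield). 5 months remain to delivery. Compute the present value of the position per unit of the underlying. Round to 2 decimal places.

-$1.58 per troy ounce

Current fair forward for the remaining 5 months: F = S·e^((r + u)·T), (r + u) = 0.0833 + 0.0058 = 0.0891
F = 18.35 · e^(0.0891 × 5/12) = 18.35 × 1.037823 = 19.0441
Value of long forward = (F − K)·e^(−rT) = (19.0441 − 20.68) · e^(−0.0833·5/12)
= -1.6359 × 0.965887 = -1.58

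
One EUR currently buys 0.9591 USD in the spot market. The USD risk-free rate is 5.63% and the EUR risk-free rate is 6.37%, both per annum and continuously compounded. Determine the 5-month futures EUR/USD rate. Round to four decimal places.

F = S·e^((r_USD − r_EUR)T) = 0.9591 · e^((0.0563 − 0.0637) × 5/12)
= 0.9591 · e^-0.003083 = 0.9591 × 0.996922
F = 0.9561 USD per EUR

0.9561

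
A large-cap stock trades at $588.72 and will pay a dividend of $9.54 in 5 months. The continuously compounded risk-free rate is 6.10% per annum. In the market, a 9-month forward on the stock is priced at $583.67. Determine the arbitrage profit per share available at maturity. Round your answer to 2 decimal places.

$22.87 per share

PV(dividends) I = 9.54·e^(−0.0610·5/12) = 9.3006
Fair forward F* = (S − I)·e^(rT) = (588.72 − 9.3006)·e^0.045750 = 579.4194 × 1.046813 = 606.5438
Market $583.67 < fair 606.5438: forward underpriced → reverse cash-and-carry (short the stock, invest proceeds at r, pay the dividends, go long the forward).
Profit at T = |F_mkt − F*| = |583.67 − 606.5438| = $22.87 per share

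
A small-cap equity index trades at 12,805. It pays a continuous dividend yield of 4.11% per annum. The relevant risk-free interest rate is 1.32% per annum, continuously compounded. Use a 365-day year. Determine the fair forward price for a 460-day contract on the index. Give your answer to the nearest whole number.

12,363

F = S·e^((r − q)T) = 12805 · e^((0.0132 − 0.0411) × 460/365)
= 12805 · e^-0.035162 = 12805 × 0.965449
F = 12,363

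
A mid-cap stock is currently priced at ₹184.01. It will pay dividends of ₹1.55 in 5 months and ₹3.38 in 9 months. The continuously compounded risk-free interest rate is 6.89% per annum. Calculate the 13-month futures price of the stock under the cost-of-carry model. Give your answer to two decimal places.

PV(dividends) I = 1.55·e^(−0.0689·5/12) + 3.38·e^(−0.0689·9/12)
I = 1.5061 + 3.2098 = 4.7159
F = (S − I)·e^(rT) = (184.01 − 4.7159) · e^(0.0689·13/12)
= 179.2941 · e^0.074642 = 179.2941 × 1.077498 = ₹193.19

₹193.19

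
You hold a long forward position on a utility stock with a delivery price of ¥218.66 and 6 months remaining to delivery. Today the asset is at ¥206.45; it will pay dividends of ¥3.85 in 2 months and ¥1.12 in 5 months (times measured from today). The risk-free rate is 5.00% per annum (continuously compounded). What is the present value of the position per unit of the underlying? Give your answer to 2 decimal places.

PV(remaining dividends) I = 3.85·e^(−0.0500·2/12) + 1.12·e^(−0.0500·5/12) = 4.9150
Current forward F = (S − I)·e^(rT) = (206.45 − 4.9150)·e^(0.0500·6/12) = 201.5350 × 1.025315 = 206.6369
Value (long) = (F − K)·e^(−rT) = (206.6369 − 218.66) × 0.975310 = -11.7262
Value = -¥11.73

-¥11.73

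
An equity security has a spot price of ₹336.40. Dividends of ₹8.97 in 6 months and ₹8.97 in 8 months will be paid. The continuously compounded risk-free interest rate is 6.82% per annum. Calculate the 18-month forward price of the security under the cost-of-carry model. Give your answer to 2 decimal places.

₹353.54

PV(dividends) I = 8.97·e^(−0.0682·6/12) + 8.97·e^(−0.0682·8/12)
I = 8.6693 + 8.5713 = 17.2406
F = (S − I)·e^(rT) = (336.40 − 17.2406) · e^(0.0682·18/12)
= 319.1594 · e^0.102300 = 319.1594 × 1.107716 = ₹353.54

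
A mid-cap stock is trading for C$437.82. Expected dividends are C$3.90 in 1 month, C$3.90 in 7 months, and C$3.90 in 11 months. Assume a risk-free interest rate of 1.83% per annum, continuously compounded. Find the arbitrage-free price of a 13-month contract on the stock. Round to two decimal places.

PV(dividends) I = 3.90·e^(−0.0183·1/12) + 3.90·e^(−0.0183·7/12) + 3.90·e^(−0.0183·11/12)
I = 3.8941 + 3.8586 + 3.8351 = 11.5878
F = (S − I)·e^(rT) = (437.82 − 11.5878) · e^(0.0183·13/12)
= 426.2322 · e^0.019825 = 426.2322 × 1.020023 = C$434.77

C$434.77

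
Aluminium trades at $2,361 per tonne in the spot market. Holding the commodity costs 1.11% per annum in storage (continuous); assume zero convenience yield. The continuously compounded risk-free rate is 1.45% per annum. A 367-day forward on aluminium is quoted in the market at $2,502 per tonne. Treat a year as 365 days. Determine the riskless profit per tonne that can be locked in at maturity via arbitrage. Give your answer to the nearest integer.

$79 per tonne

Fair forward: F* = S·e^(carry·T), with carry = (r + u) = 0.0145 + 0.0111 = 0.0256
F* = 2361 · e^(0.0256 × 367/365) = 2361 · e^0.025740 = 2361 × 1.026074 = $2422.5607
Market $2502 > fair $2422.5607: forward overpriced → cash-and-carry (buy spot, short the forward).
At maturity, profit = |F_mkt − F*| = |2502 − 2422.5607| = $79 per tonne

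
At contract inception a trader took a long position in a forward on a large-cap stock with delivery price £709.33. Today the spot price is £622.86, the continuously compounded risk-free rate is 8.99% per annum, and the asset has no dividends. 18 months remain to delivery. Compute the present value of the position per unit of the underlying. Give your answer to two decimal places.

Current fair forward for the remaining 18 months: F = S·e^(r·T), r = 0.0899
F = 622.86 · e^(0.0899 × 18/12) = 622.86 × 1.144365 = 712.7792
Value of long forward = (F − K)·e^(−rT) = (712.7792 − 709.33) · e^(−0.0899·18/12)
= 3.4492 × 0.873847 = 3.01

£3.01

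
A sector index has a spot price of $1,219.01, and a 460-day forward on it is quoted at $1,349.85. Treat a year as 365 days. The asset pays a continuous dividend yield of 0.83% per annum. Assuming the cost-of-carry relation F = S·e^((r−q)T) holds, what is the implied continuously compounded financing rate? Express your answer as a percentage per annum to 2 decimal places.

8.92%

From F = S·e^((r−q)T): (r − q) = ln(F/S)/T
ln(1349.85/1219.01) = ln(1.107333) = 0.101954
(r − q) = 0.101954 / (460/365) = 0.080898
r = ln(F/S)/T + q = 0.080898 + 0.0083 = 0.089198
r = 8.92%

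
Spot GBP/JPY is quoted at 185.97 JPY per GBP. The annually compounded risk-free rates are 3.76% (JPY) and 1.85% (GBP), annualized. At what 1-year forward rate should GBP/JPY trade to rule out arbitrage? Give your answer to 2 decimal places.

189.46

By covered interest parity, F = S · (1+r_JPY)^T / (1+r_GBP)^T
= 185.97 × 1.037600 / 1.018500 = 185.97 × 1.018753
F = 189.46 JPY per GBP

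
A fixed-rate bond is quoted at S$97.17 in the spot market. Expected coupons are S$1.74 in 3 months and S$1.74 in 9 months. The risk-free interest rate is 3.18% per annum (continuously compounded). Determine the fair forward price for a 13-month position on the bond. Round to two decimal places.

S$97.03

PV(coupons) I = 1.74·e^(−0.0318·3/12) + 1.74·e^(−0.0318·9/12)
I = 1.7262 + 1.6990 = 3.4252
F = (S − I)·e^(rT) = (97.17 − 3.4252) · e^(0.0318·13/12)
= 93.7448 · e^0.034450 = 93.7448 × 1.035050 = S$97.03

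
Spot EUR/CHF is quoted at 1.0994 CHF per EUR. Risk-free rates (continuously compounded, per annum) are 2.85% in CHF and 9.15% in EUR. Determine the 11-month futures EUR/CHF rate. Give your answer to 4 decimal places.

1.0377

F = S·e^((r_CHF − r_EUR)T) = 1.0994 · e^((0.0285 − 0.0915) × 11/12)
= 1.0994 · e^-0.057750 = 1.0994 × 0.943886
F = 1.0377 CHF per EUR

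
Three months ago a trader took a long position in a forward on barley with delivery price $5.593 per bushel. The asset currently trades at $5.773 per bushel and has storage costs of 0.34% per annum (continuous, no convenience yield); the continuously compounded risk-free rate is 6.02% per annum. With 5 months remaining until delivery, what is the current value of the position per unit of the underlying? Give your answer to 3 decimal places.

$0.327 per bushel

Current fair forward for the remaining 5 months: F = S·e^((r + u)·T), (r + u) = 0.0602 + 0.0034 = 0.0636
F = 5.773 · e^(0.0636 × 5/12) = 5.773 × 1.026854 = 5.9280
Value of long forward = (F − K)·e^(−rT) = (5.9280 − 5.593) · e^(−0.0602·5/12)
= 0.3350 × 0.975229 = 0.327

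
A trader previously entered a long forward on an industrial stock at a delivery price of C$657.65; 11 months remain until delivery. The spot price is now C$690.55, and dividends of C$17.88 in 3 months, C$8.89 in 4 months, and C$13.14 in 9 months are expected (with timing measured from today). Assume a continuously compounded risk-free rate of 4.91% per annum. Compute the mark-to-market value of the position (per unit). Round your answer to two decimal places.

C$22.77

PV(remaining dividends) I = 17.88·e^(−0.0491·3/12) + 8.89·e^(−0.0491·4/12) + 13.14·e^(−0.0491·9/12) = 39.0725
Current forward F = (S − I)·e^(rT) = (690.55 − 39.0725)·e^(0.0491·11/12) = 651.4775 × 1.046037 = 681.4696
Value (long) = (F − K)·e^(−rT) = (681.4696 − 657.65) × 0.955990 = 22.7713
Value = C$22.77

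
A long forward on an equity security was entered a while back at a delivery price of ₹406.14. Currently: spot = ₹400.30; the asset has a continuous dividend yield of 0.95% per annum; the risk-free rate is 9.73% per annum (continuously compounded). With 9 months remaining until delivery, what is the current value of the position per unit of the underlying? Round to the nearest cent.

₹19.90

Current fair forward for the remaining 9 months: F = S·e^((r − q)·T), (r − q) = 0.0973 − 0.0095 = 0.0878
F = 400.30 · e^(0.0878 × 9/12) = 400.30 × 1.068066 = 427.5468
Value of long forward = (F − K)·e^(−rT) = (427.5468 − 406.14) · e^(−0.0973·9/12)
= 21.4068 × 0.929624 = 19.90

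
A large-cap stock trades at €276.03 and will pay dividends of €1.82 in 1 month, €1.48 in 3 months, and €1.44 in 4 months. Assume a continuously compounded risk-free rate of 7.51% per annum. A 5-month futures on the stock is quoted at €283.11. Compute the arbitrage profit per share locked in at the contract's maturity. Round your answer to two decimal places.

PV(dividends) I = 1.82·e^(−0.0751·1/12) + 1.48·e^(−0.0751·3/12) + 1.44·e^(−0.0751·4/12) = 4.6655
Fair futures F* = (S − I)·e^(rT) = (276.03 − 4.6655)·e^0.031292 = 271.3645 × 1.031787 = 279.9904
Market €283.11 > fair 279.9904: forward overpriced → cash-and-carry (borrow at r, buy the stock and collect the dividends, short the forward).
Profit at T = |F_mkt − F*| = |283.11 − 279.9904| = €3.12 per share

€3.12 per share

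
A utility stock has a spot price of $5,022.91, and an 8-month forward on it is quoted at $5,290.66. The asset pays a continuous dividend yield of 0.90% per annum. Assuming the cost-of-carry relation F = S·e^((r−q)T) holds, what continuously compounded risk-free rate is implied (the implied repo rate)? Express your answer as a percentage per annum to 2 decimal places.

From F = S·e^((r−q)T): (r − q) = ln(F/S)/T
ln(5290.66/5022.91) = ln(1.053306) = 0.051934
(r − q) = 0.051934 / (8/12) = 0.077901
r = ln(F/S)/T + q = 0.077901 + 0.0090 = 0.086901
r = 8.69%

8.69%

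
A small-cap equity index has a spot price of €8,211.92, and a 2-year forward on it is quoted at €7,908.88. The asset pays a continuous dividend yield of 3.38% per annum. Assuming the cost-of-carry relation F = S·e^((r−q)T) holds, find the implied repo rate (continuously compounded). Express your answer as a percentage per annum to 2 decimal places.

1.50%

From F = S·e^((r−q)T): (r − q) = ln(F/S)/T
ln(7908.88/8211.92) = ln(0.963098) = -0.037600
(r − q) = -0.037600 / (2) = -0.018800
r = ln(F/S)/T + q = -0.018800 + 0.0338 = 0.015000
r = 1.50%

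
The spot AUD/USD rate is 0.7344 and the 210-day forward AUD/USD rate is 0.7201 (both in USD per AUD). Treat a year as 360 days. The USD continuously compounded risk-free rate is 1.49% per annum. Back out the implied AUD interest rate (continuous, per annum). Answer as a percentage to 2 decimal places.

4.86%

F = S·e^((r_USD − r_AUD)T) ⇒ r_AUD = r_USD − ln(F/S)/T
ln(0.7201/0.7344) = -0.019664; /(210/360) = -0.033710
r_AUD = 0.0149 + 0.033710 = 0.048610
r_AUD = 4.86%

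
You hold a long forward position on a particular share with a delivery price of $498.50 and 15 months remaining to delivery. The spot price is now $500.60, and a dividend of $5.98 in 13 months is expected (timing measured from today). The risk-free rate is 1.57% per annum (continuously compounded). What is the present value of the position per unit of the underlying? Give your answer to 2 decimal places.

PV(remaining dividends) I = 5.98·e^(−0.0157·13/12) = 5.8792
Current forward F = (S − I)·e^(rT) = (500.60 − 5.8792)·e^(0.0157·15/12) = 494.7208 × 1.019819 = 504.5257
Value (long) = (F − K)·e^(−rT) = (504.5257 − 498.50) × 0.980566 = 5.9086
Value = $5.91

$5.91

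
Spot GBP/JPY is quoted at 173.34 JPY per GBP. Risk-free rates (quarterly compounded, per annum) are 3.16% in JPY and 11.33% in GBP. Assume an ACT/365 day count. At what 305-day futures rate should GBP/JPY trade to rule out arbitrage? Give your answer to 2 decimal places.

By covered interest parity, F = S · (1+r_JPY/4)^(4T) / (1+r_GBP/4)^(4T)
= 173.34 × 1.026651 / 1.097856 = 173.34 × 0.935142
F = 162.10 JPY per GBP

162.10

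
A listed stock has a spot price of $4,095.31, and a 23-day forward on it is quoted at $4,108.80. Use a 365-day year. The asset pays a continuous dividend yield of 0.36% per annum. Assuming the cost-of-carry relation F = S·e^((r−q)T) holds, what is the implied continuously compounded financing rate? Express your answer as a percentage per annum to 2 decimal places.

5.58%

From F = S·e^((r−q)T): (r − q) = ln(F/S)/T
ln(4108.80/4095.31) = ln(1.003294) = 0.003289
(r − q) = 0.003289 / (23/365) = 0.052195
r = ln(F/S)/T + q = 0.052195 + 0.0036 = 0.055795
r = 5.58%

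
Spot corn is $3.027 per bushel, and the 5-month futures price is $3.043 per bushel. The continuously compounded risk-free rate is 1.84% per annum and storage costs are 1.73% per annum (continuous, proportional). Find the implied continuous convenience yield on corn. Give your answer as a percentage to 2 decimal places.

2.30%

F = S·e^((r+u−y)T) ⇒ (r+u−y) = ln(F/S)/T
ln(3.043/3.027) = 0.005272; /T ⇒ 0.012653
y = r + u − ln(F/S)/T = 0.0184 + 0.0173 − 0.012653 = 0.023047
y = 2.30%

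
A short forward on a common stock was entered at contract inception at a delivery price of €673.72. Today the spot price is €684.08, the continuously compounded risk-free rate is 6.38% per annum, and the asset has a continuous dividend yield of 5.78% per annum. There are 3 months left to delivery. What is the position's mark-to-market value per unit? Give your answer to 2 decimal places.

Current fair forward for the remaining 3 months: F = S·e^((r − q)·T), (r − q) = 0.0638 − 0.0578 = 0.0060
F = 684.08 · e^(0.0060 × 3/12) = 684.08 × 1.001501 = 685.1068
Value of long forward = (F − K)·e^(−rT) = (685.1068 − 673.72) · e^(−0.0638·3/12)
= 11.3868 × 0.984177 = 11.21
Short position value = −(long value) = -€11.21

-€11.21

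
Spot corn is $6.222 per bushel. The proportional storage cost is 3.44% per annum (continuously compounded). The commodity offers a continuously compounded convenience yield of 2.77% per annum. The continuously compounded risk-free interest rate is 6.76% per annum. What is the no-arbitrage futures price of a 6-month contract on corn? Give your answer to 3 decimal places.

$6.457 per bushel

Net carry = r + u − y = 0.0676 + 0.0344 − 0.0277 = 0.0743
F = S·e^((r+u−y)T) = 6.222 · e^(0.0743 × 6/12) = 6.222 · e^0.037150
= 6.222 × 1.037849 = $6.457 per bushel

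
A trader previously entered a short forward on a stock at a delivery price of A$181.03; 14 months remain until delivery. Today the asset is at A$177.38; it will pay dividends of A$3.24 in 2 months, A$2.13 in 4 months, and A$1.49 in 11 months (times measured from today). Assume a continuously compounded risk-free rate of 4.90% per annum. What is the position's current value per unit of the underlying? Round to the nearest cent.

A$0.33

PV(remaining dividends) I = 3.24·e^(−0.0490·2/12) + 2.13·e^(−0.0490·4/12) + 1.49·e^(−0.0490·11/12) = 6.7337
Current forward F = (S − I)·e^(rT) = (177.38 − 6.7337)·e^(0.0490·14/12) = 170.6463 × 1.058832 = 180.6858
Value (long) = (F − K)·e^(−rT) = (180.6858 − 181.03) × 0.944437 = -0.3251
Short position value = −(long value) = A$0.33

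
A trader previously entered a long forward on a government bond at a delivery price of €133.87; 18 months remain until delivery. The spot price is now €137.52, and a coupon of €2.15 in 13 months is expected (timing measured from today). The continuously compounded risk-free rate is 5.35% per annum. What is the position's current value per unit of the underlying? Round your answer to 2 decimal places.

€11.94

PV(remaining coupons) I = 2.15·e^(−0.0535·13/12) = 2.0289
Current forward F = (S − I)·e^(rT) = (137.52 − 2.0289)·e^(0.0535·18/12) = 135.4911 × 1.083558 = 146.8125
Value (long) = (F − K)·e^(−rT) = (146.8125 − 133.87) × 0.922886 = 11.9445
Value = €11.94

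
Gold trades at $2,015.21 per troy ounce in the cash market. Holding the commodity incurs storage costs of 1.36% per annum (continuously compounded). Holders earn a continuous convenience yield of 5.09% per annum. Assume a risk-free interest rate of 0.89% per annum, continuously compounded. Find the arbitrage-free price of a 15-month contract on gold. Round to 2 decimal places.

Net carry = r + u − y = 0.0089 + 0.0136 − 0.0509 = -0.0284
F = S·e^((r+u−y)T) = 2015.21 · e^(-0.0284 × 15/12) = 2015.21 · e^-0.03550000
= 2015.21 × 0.96512273 = $1,944.92 per troy ounce

$1,944.92 per troy ounce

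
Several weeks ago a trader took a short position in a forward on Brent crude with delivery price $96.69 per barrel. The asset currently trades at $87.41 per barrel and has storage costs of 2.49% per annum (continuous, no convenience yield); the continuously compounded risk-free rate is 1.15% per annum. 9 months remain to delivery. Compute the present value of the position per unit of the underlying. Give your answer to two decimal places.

Current fair forward for the remaining 9 months: F = S·e^((r + u)·T), (r + u) = 0.0115 + 0.0249 = 0.0364
F = 87.41 · e^(0.0364 × 9/12) = 87.41 × 1.027676 = 89.8292
Value of long forward = (F − K)·e^(−rT) = (89.8292 − 96.69) · e^(−0.0115·9/12)
= -6.8608 × 0.991412 = -6.80
Short position value = −(long value) = $6.80

$6.80 per barrel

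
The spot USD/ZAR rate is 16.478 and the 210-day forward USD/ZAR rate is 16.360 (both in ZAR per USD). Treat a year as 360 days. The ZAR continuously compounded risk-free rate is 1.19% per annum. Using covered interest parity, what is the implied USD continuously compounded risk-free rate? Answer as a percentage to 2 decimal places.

2.42%

F = S·e^((r_ZAR − r_USD)T) ⇒ r_USD = r_ZAR − ln(F/S)/T
ln(16.360/16.478) = -0.007187; /(210/360) = -0.012321
r_USD = 0.0119 + 0.012321 = 0.024221
r_USD = 2.42%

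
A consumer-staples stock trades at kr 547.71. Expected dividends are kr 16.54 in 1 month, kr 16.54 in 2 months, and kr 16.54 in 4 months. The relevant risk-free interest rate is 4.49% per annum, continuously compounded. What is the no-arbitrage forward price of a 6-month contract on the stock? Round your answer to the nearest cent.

kr 509.84

PV(dividends) I = 16.54·e^(−0.0449·1/12) + 16.54·e^(−0.0449·2/12) + 16.54·e^(−0.0449·4/12)
I = 16.4782 + 16.4167 + 16.2943 = 49.1892
F = (S − I)·e^(rT) = (547.71 − 49.1892) · e^(0.0449·6/12)
= 498.5208 · e^0.022450 = 498.5208 × 1.022704 = kr 509.84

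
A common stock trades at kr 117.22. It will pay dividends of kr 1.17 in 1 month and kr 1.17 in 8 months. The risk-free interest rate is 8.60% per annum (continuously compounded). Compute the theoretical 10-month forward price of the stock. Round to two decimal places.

PV(dividends) I = 1.17·e^(−0.0860·1/12) + 1.17·e^(−0.0860·8/12)
I = 1.1616 + 1.1048 = 2.2664
F = (S − I)·e^(rT) = (117.22 − 2.2664) · e^(0.0860·10/12)
= 114.9536 · e^0.071667 = 114.9536 × 1.074298 = kr 123.49

kr 123.49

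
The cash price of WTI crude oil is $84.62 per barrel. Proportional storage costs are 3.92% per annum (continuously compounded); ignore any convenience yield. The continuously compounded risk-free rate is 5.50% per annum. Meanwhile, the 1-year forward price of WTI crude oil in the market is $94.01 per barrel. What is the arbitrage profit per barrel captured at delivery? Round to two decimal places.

$1.03 per barrel

Fair forward: F* = S·e^(carry·T), with carry = (r + u) = 0.0550 + 0.0392 = 0.0942
F* = 84.62 · e^(0.0942 × 1) = 84.62 · e^0.094200 = 84.62 × 1.098779 = $92.9787
Market $94.01 > fair $92.9787: forward overpriced → cash-and-carry (buy spot, short the forward).
At maturity, profit = |F_mkt − F*| = |94.01 − 92.9787| = $1.03 per barrel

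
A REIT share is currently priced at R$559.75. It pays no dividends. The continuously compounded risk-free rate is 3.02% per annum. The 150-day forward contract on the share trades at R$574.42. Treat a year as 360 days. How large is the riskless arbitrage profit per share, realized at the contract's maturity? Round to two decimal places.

R$7.58 per share

Fair forward: F* = S·e^(carry·T), with carry = r = 0.0302
F* = 559.75 · e^(0.0302 × 150/360) = 559.75 · e^0.012583 = 559.75 × 1.012662 = R$566.8376
Market R$574.42 > fair R$566.8376: forward overpriced → cash-and-carry (buy spot, short the forward).
At maturity, profit = |F_mkt − F*| = |574.42 − 566.8376| = R$7.58 per share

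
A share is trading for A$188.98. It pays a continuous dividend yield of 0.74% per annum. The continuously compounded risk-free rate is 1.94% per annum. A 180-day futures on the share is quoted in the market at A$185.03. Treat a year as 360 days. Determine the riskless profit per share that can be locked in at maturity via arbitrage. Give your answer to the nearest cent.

Fair futures: F* = S·e^(carry·T), with carry = (r − q) = 0.0194 − 0.0074 = 0.0120
F* = 188.98 · e^(0.0120 × 180/360) = 188.98 · e^0.006000 = 188.98 × 1.006018 = A$190.1173
Market A$185.03 < fair A$190.1173: forward underpriced → reverse cash-and-carry (short spot, go long the forward).
At maturity, profit = |F_mkt − F*| = |185.03 − 190.1173| = A$5.09 per share

A$5.09 per share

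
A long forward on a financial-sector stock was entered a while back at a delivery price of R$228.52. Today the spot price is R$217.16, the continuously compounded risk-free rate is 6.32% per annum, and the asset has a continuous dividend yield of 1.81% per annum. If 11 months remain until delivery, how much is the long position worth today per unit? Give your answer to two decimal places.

Current fair forward for the remaining 11 months: F = S·e^((r − q)·T), (r − q) = 0.0632 − 0.0181 = 0.0451
F = 217.16 · e^(0.0451 × 11/12) = 217.16 × 1.042208 = 226.3259
Value of long forward = (F − K)·e^(−rT) = (226.3259 − 228.52) · e^(−0.0632·11/12)
= -2.1941 × 0.943713 = -2.07

-R$2.07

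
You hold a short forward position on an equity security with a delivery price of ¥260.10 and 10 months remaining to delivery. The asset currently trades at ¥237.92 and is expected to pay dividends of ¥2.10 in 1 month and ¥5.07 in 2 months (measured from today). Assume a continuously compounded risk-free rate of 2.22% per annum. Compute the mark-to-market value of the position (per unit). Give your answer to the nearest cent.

PV(remaining dividends) I = 2.10·e^(−0.0222·1/12) + 5.07·e^(−0.0222·2/12) = 7.1474
Current forward F = (S − I)·e^(rT) = (237.92 − 7.1474)·e^(0.0222·10/12) = 230.7726 × 1.018672 = 235.0816
Value (long) = (F − K)·e^(−rT) = (235.0816 − 260.10) × 0.981670 = -24.5598
Short position value = −(long value) = ¥24.56

¥24.56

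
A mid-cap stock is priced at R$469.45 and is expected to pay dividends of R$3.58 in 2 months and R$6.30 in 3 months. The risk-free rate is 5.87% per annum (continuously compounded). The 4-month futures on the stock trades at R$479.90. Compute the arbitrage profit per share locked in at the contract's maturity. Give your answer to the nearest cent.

PV(dividends) I = 3.58·e^(−0.0587·2/12) + 6.30·e^(−0.0587·3/12) = 9.7534
Fair futures F* = (S − I)·e^(rT) = (469.45 − 9.7534)·e^0.019567 = 459.6966 × 1.019760 = 468.7802
Market R$479.90 > fair 468.7802: forward overpriced → cash-and-carry (borrow at r, buy the stock and collect the dividends, short the forward).
Profit at T = |F_mkt − F*| = |479.90 − 468.7802| = R$11.12 per share

R$11.12 per share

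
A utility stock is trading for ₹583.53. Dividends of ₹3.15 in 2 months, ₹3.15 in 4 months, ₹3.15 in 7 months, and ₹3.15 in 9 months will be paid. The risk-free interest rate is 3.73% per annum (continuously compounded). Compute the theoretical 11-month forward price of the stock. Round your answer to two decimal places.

₹591.01

PV(dividends) I = 3.15·e^(−0.0373·2/12) + 3.15·e^(−0.0373·4/12) + 3.15·e^(−0.0373·7/12) + 3.15·e^(−0.0373·9/12)
I = 3.1305 + 3.1111 + 3.0822 + 3.0631 = 12.3869
F = (S − I)·e^(rT) = (583.53 − 12.3869) · e^(0.0373·11/12)
= 571.1431 · e^0.034192 = 571.1431 × 1.034783 = ₹591.01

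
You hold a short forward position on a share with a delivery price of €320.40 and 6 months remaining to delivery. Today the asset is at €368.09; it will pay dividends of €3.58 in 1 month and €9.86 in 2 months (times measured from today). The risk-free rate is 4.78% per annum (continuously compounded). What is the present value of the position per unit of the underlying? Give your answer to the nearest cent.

-€41.91

PV(remaining dividends) I = 3.58·e^(−0.0478·1/12) + 9.86·e^(−0.0478·2/12) = 13.3475
Current forward F = (S − I)·e^(rT) = (368.09 − 13.3475)·e^(0.0478·6/12) = 354.7425 × 1.024188 = 363.3230
Value (long) = (F − K)·e^(−rT) = (363.3230 − 320.40) × 0.976383 = 41.9093
Short position value = −(long value) = -€41.91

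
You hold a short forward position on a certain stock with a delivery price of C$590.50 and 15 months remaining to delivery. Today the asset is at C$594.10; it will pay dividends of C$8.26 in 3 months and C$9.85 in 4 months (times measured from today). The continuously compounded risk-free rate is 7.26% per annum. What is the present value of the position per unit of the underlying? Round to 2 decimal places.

-C$37.10

PV(remaining dividends) I = 8.26·e^(−0.0726·3/12) + 9.85·e^(−0.0726·4/12) = 17.7259
Current forward F = (S − I)·e^(rT) = (594.10 − 17.7259)·e^(0.0726·15/12) = 576.3741 × 1.094995 = 631.1268
Value (long) = (F − K)·e^(−rT) = (631.1268 − 590.50) × 0.913246 = 37.1023
Short position value = −(long value) = -C$37.10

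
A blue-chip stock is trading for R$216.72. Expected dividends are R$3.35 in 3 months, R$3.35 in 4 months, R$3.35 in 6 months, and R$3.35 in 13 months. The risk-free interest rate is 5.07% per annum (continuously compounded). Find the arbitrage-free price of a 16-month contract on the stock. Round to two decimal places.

R$217.93

PV(dividends) I = 3.35·e^(−0.0507·3/12) + 3.35·e^(−0.0507·4/12) + 3.35·e^(−0.0507·6/12) + 3.35·e^(−0.0507·13/12)
I = 3.3078 + 3.2939 + 3.2661 + 3.1710 = 13.0388
F = (S − I)·e^(rT) = (216.72 − 13.0388) · e^(0.0507·16/12)
= 203.6812 · e^0.067600 = 203.6812 × 1.069937 = R$217.93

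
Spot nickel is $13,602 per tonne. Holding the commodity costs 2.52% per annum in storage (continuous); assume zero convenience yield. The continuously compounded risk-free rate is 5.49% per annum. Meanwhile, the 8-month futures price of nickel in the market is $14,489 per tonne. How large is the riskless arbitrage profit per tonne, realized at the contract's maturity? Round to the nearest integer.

Fair futures: F* = S·e^(carry·T), with carry = (r + u) = 0.0549 + 0.0252 = 0.0801
F* = 13602 · e^(0.0801 × 8/12) = 13602 · e^0.053400 = 13602 × 1.054852 = $14348.0969
Market $14489 > fair $14348.0969: forward overpriced → cash-and-carry (buy spot, short the forward).
At maturity, profit = |F_mkt − F*| = |14489 − 14348.0969| = $141 per tonne

$141 per tonne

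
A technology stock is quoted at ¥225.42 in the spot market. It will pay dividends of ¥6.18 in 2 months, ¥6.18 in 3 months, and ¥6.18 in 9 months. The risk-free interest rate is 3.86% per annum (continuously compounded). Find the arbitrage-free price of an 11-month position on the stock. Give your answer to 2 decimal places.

¥214.62

PV(dividends) I = 6.18·e^(−0.0386·2/12) + 6.18·e^(−0.0386·3/12) + 6.18·e^(−0.0386·9/12)
I = 6.1404 + 6.1206 + 6.0037 = 18.2647
F = (S − I)·e^(rT) = (225.42 − 18.2647) · e^(0.0386·11/12)
= 207.1553 · e^0.035383 = 207.1553 × 1.036016 = ¥214.62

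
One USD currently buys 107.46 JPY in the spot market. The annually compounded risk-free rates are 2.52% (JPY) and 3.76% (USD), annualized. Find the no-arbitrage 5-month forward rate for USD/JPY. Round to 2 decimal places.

106.92

By covered interest parity, F = S · (1+r_JPY)^T / (1+r_USD)^T
= 107.46 × 1.010424 / 1.015498 = 107.46 × 0.995003
F = 106.92 JPY per USD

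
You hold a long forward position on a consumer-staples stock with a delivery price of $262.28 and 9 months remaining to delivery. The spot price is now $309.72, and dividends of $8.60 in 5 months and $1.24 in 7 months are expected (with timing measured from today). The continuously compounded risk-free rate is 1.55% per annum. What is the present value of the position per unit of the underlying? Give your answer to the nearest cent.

$40.70

PV(remaining dividends) I = 8.60·e^(−0.0155·5/12) + 1.24·e^(−0.0155·7/12) = 9.7735
Current forward F = (S − I)·e^(rT) = (309.72 − 9.7735)·e^(0.0155·9/12) = 299.9465 × 1.011693 = 303.4538
Value (long) = (F − K)·e^(−rT) = (303.4538 − 262.28) × 0.988442 = 40.6979
Value = $40.70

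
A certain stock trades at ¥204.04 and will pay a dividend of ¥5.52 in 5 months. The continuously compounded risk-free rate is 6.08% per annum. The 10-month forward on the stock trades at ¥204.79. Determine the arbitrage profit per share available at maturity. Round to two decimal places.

PV(dividends) I = 5.52·e^(−0.0608·5/12) = 5.3819
Fair forward F* = (S − I)·e^(rT) = (204.04 − 5.3819)·e^0.050667 = 198.6581 × 1.051973 = 208.9830
Market ¥204.79 < fair 208.9830: forward underpriced → reverse cash-and-carry (short the stock, invest proceeds at r, pay the dividends, go long the forward).
Profit at T = |F_mkt − F*| = |204.79 − 208.9830| = ¥4.19 per share

¥4.19 per share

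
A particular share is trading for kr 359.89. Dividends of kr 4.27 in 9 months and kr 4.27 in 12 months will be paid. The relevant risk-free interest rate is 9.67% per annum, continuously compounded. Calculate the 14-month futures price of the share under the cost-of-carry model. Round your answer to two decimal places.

PV(dividends) I = 4.27·e^(−0.0967·9/12) + 4.27·e^(−0.0967·12/12)
I = 3.9713 + 3.8764 = 7.8477
F = (S − I)·e^(rT) = (359.89 − 7.8477) · e^(0.0967·14/12)
= 352.0423 · e^0.112817 = 352.0423 × 1.119427 = kr 394.09

kr 394.09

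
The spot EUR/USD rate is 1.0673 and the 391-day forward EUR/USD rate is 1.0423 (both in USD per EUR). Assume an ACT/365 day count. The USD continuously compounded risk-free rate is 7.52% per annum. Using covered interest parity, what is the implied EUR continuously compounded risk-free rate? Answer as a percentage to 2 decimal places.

F = S·e^((r_USD − r_EUR)T) ⇒ r_EUR = r_USD − ln(F/S)/T
ln(1.0423/1.0673) = -0.023702; /(391/365) = -0.022126
r_EUR = 0.0752 + 0.022126 = 0.097326
r_EUR = 9.73%

9.73%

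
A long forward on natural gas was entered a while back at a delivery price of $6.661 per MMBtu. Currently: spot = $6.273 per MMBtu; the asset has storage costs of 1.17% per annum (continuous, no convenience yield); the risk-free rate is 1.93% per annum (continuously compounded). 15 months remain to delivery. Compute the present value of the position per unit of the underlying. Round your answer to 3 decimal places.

Current fair forward for the remaining 15 months: F = S·e^((r + u)·T), (r + u) = 0.0193 + 0.0117 = 0.0310
F = 6.273 · e^(0.0310 × 15/12) = 6.273 × 1.039511 = 6.5209
Value of long forward = (F − K)·e^(−rT) = (6.5209 − 6.661) · e^(−0.0193·15/12)
= -0.1401 × 0.976164 = -0.137

-$0.137 per MMBtu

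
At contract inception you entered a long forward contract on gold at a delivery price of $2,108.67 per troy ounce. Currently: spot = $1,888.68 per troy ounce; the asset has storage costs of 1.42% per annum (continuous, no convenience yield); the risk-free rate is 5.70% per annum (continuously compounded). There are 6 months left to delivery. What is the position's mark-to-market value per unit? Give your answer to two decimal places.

Current fair forward for the remaining 6 months: F = S·e^((r + u)·T), (r + u) = 0.0570 + 0.0142 = 0.0712
F = 1888.68 · e^(0.0712 × 6/12) = 1888.68 × 1.03624127 = 1957.1282
Value of long forward = (F − K)·e^(−rT) = (1957.1282 − 2108.67) · e^(−0.0570·6/12)
= -151.5418 × 0.97190229 = -147.28

-$147.28 per troy ounce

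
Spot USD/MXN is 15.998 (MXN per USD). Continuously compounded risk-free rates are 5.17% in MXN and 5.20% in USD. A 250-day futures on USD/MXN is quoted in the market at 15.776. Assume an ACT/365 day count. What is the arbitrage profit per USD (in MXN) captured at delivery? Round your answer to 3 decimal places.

Fair futures: F* = S·e^(carry·T), with carry = (r_MXN − r_USD) = 0.0517 − 0.0520 = -0.0003
F* = 15.998 · e^(-0.0003 × 250/365) = 15.998 · e^-0.000205 = 15.998 × 0.999795 = 15.9947
Market 15.776 < fair 15.9947: forward underpriced → reverse cash-and-carry (short spot, go long the forward).
At maturity, profit = |F_mkt − F*| = |15.776 − 15.9947| = 0.219 per USD (in MXN)

0.219 per USD (in MXN)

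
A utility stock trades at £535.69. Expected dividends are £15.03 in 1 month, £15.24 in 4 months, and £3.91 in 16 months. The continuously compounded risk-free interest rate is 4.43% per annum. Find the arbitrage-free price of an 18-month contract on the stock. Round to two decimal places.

PV(dividends) I = 15.03·e^(−0.0443·1/12) + 15.24·e^(−0.0443·4/12) + 3.91·e^(−0.0443·16/12)
I = 14.9746 + 15.0166 + 3.6857 = 33.6769
F = (S − I)·e^(rT) = (535.69 − 33.6769) · e^(0.0443·18/12)
= 502.0131 · e^0.066450 = 502.0131 × 1.068708 = £536.51

£536.51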